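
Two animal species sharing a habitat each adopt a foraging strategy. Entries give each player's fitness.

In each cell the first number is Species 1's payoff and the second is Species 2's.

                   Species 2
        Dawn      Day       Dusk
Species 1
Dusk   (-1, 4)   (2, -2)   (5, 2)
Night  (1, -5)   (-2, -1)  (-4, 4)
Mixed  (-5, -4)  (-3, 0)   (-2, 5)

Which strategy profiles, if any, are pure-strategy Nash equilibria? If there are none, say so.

Species 1 against Dawn: payoffs -1, 1, -5 → best response Night.
Species 1 against Day: payoffs 2, -2, -3 → best response Dusk.
Species 1 against Dusk: payoffs 5, -4, -2 → best response Dusk.
Species 2 against Dusk: payoffs 4, -2, 2 → best response Dawn.
Species 2 against Night: payoffs -5, -1, 4 → best response Dusk.
Species 2 against Mixed: payoffs -4, 0, 5 → best response Dusk.
No profile is a mutual best response for all players.

This game has no pure Nash equilibrium.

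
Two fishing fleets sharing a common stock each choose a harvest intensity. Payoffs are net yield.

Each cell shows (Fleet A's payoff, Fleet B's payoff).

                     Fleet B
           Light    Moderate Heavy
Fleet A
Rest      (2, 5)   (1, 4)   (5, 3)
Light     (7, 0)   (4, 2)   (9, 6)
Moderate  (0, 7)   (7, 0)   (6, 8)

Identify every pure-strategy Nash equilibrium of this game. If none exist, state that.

(Rest, Light): Fleet A can switch to Light (2 → 7). Not NE.
(Rest, Moderate): Fleet A can switch to Light (1 → 4). Not NE.
(Rest, Heavy): Fleet A can switch to Light (5 → 9). Not NE.
(Light, Light): Fleet B can switch to Moderate (0 → 2). Not NE.
(Light, Moderate): Fleet A can switch to Moderate (4 → 7). Not NE.
(Light, Heavy): Fleet A gets 9, best alternative 6; Fleet B gets 6, best alternative 2. No profitable deviation — NE.
(Moderate, Light): Fleet A can switch to Rest (0 → 2). Not NE.
(Moderate, Moderate): Fleet B can switch to Light (0 → 7). Not NE.
(Moderate, Heavy): Fleet A can switch to Light (6 → 9). Not NE.

Pure NE: (Light, Heavy)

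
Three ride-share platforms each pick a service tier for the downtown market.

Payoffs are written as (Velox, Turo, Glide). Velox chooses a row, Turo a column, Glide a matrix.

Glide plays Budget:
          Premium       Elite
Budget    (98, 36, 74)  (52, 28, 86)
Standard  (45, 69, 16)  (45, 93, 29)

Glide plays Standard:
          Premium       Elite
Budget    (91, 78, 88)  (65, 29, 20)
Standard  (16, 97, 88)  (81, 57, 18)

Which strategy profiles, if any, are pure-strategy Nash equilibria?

Pure NE: (Budget, Premium, Standard)

Mark each player's best response to every combination of opponents' strategies; a profile where every player is best-responding is a pure Nash equilibrium.
Velox against (Premium, Budget): payoffs 98, 45 → best response Budget.
Velox against (Premium, Standard): payoffs 91, 16 → best response Budget.
Velox against (Elite, Budget): payoffs 52, 45 → best response Budget.
Velox against (Elite, Standard): payoffs 65, 81 → best response Standard.
Turo against (Budget, Budget): payoffs 36, 28 → best response Premium.
Turo against (Budget, Standard): payoffs 78, 29 → best response Premium.
Turo against (Standard, Budget): payoffs 69, 93 → best response Elite.
Turo against (Standard, Standard): payoffs 97, 57 → best response Premium.
Glide against (Budget, Premium): payoffs 74, 88 → best response Standard.
Glide against (Budget, Elite): payoffs 86, 20 → best response Budget.
Glide against (Standard, Premium): payoffs 16, 88 → best response Standard.
Glide against (Standard, Elite): payoffs 29, 18 → best response Budget.
Mutual best responses: (Budget, Premium, Standard).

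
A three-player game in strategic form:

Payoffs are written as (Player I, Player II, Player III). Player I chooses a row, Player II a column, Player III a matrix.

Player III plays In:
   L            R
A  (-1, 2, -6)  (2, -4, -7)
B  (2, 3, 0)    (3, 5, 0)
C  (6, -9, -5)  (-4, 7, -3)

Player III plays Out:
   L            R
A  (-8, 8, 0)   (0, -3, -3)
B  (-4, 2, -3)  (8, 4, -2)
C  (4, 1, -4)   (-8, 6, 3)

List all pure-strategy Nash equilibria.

(B, R, In)

(A, L, In): Player I can switch to B (-1 → 2). Not NE.
(A, L, Out): Player I can switch to B (-8 → -4). Not NE.
(A, R, In): Player I can switch to B (2 → 3). Not NE.
(A, R, Out): Player I can switch to B (0 → 8). Not NE.
(B, L, In): Player I can switch to C (2 → 6). Not NE.
(B, L, Out): Player I can switch to C (-4 → 4). Not NE.
(B, R, In): Player I gets 3, best alternative 2; Player II gets 5, best alternative 3; Player III gets 0, best alternative -2. No profitable deviation — NE.
(The remaining 5 profiles each have a profitable deviation by the same check.)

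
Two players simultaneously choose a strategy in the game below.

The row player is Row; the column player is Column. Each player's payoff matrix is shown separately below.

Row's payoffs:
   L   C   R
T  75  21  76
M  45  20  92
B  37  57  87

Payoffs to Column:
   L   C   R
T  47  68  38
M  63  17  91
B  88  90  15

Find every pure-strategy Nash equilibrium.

The pure Nash equilibria are (M, R) and (B, C).

Check each profile: it is a Nash equilibrium iff no player can strictly gain by switching unilaterally.
(T, L): Column can switch to C (47 → 68). Not NE.
(T, C): Row can switch to B (21 → 57). Not NE.
(T, R): Row can switch to M (76 → 92). Not NE.
(M, L): Row can switch to T (45 → 75). Not NE.
(M, C): Row can switch to T (20 → 21). Not NE.
(M, R): Row gets 92, best alternative 87; Column gets 91, best alternative 63. No profitable deviation — NE.
(B, L): Row can switch to T (37 → 75). Not NE.
(B, C): Row gets 57, best alternative 21; Column gets 90, best alternative 88. No profitable deviation — NE.
(B, R): Row can switch to M (87 → 92). Not NE.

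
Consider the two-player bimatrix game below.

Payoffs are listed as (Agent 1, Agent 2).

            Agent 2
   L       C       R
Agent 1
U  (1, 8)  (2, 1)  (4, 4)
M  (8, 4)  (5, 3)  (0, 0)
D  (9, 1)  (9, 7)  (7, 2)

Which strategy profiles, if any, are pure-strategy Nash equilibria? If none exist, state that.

For each player, find the best response to each opponent profile; mutual best responses are the pure NE.
Agent 1 against L: payoffs 1, 8, 9 → best response D.
Agent 1 against C: payoffs 2, 5, 9 → best response D.
Agent 1 against R: payoffs 4, 0, 7 → best response D.
Agent 2 against U: payoffs 8, 1, 4 → best response L.
Agent 2 against M: payoffs 4, 3, 0 → best response L.
Agent 2 against D: payoffs 1, 7, 2 → best response C.
Mutual best responses: (D, C).

Pure NE: (D, C)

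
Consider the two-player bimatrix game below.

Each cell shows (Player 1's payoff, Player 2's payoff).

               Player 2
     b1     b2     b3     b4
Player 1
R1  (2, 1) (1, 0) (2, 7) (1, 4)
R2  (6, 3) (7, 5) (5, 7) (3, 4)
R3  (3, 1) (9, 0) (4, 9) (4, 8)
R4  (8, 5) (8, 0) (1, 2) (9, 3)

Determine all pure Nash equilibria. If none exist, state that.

(R1, b1): Player 1 can switch to R2 (2 → 6). Not NE.
(R1, b2): Player 1 can switch to R2 (1 → 7). Not NE.
(R1, b3): Player 1 can switch to R2 (2 → 5). Not NE.
(R1, b4): Player 1 can switch to R2 (1 → 3). Not NE.
(R2, b1): Player 1 can switch to R4 (6 → 8). Not NE.
(R2, b2): Player 1 can switch to R3 (7 → 9). Not NE.
(R2, b3): Player 1 gets 5, best alternative 4; Player 2 gets 7, best alternative 5. No profitable deviation — NE.
(R4, b1): Player 1 gets 8, best alternative 6; Player 2 gets 5, best alternative 3. No profitable deviation — NE.
(The remaining 8 profiles each have a profitable deviation by the same check.)

The pure Nash equilibria are (R2, b3) and (R4, b1).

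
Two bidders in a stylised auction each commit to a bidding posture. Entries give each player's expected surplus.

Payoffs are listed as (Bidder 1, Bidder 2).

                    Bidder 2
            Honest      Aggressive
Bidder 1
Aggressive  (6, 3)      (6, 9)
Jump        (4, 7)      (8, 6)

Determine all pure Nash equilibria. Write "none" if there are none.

(Aggressive, Honest): Bidder 2 can switch to Aggressive (3 → 9). Not NE.
(Aggressive, Aggressive): Bidder 1 can switch to Jump (6 → 8). Not NE.
(Jump, Honest): Bidder 1 can switch to Aggressive (4 → 6). Not NE.
(Jump, Aggressive): Bidder 2 can switch to Honest (6 → 7). Not NE.

none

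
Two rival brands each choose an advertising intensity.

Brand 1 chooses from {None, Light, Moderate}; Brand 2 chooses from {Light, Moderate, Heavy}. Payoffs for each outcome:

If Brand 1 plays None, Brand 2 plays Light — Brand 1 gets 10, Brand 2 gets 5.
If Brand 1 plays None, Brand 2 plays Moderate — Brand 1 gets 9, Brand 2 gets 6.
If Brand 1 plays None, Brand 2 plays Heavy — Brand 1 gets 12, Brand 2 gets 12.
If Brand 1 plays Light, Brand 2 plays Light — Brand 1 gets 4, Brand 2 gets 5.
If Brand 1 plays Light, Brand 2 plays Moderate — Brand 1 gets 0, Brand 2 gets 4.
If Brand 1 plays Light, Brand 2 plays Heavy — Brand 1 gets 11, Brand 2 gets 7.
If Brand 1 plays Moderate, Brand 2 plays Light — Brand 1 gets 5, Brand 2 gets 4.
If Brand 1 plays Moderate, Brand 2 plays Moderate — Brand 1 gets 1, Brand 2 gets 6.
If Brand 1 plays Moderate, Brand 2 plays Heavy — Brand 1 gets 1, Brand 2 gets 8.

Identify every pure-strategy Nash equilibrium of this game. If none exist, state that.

Brand 1 against Light: payoffs 10, 4, 5 → best response None.
Brand 1 against Moderate: payoffs 9, 0, 1 → best response None.
Brand 1 against Heavy: payoffs 12, 11, 1 → best response None.
Brand 2 against None: payoffs 5, 6, 12 → best response Heavy.
Brand 2 against Light: payoffs 5, 4, 7 → best response Heavy.
Brand 2 against Moderate: payoffs 4, 6, 8 → best response Heavy.
Mutual best responses: (None, Heavy).

Pure NE: (None, Heavy)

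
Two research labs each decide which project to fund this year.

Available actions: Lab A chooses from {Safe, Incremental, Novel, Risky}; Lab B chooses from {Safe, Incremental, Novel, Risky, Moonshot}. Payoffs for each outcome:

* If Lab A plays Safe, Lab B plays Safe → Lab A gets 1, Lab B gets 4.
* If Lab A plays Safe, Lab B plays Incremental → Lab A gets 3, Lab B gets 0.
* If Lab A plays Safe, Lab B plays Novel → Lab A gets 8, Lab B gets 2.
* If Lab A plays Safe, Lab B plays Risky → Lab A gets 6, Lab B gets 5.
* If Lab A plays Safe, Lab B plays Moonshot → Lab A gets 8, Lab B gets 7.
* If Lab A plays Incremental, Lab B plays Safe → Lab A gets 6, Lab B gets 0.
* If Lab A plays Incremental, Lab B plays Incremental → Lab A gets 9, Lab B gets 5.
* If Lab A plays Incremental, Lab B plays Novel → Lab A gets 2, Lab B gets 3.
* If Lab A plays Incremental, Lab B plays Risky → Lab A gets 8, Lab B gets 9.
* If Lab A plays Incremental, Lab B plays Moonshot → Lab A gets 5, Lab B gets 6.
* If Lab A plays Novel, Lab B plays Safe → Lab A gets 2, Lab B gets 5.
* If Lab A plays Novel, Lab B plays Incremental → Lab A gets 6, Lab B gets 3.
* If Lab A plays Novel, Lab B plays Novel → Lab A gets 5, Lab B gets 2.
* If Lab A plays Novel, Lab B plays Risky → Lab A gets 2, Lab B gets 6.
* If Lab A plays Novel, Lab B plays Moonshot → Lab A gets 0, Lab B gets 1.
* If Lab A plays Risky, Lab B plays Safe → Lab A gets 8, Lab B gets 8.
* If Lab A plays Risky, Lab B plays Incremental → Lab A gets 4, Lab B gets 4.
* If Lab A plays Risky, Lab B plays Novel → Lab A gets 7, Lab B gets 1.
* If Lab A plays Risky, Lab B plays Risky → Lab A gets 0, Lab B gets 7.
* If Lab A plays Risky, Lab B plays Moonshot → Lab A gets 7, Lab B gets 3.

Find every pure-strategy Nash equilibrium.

For each strategy profile, look for a profitable unilateral deviation.
(Safe, Safe): Lab A can switch to Incremental (1 → 6). Not NE.
(Safe, Incremental): Lab A can switch to Incremental (3 → 9). Not NE.
(Safe, Novel): Lab B can switch to Safe (2 → 4). Not NE.
(Safe, Risky): Lab A can switch to Incremental (6 → 8). Not NE.
(Safe, Moonshot): Lab A gets 8, best alternative 7; Lab B gets 7, best alternative 5. No profitable deviation — NE.
(Incremental, Safe): Lab A can switch to Risky (6 → 8). Not NE.
(Incremental, Incremental): Lab B can switch to Risky (5 → 9). Not NE.
(Incremental, Novel): Lab A can switch to Safe (2 → 8). Not NE.
(Incremental, Risky): Lab A gets 8, best alternative 6; Lab B gets 9, best alternative 6. No profitable deviation — NE.
(Incremental, Moonshot): Lab A can switch to Safe (5 → 8). Not NE.
(Novel, Safe): Lab A can switch to Incremental (2 → 6). Not NE.
(Novel, Incremental): Lab A can switch to Incremental (6 → 9). Not NE.
(Risky, Safe): Lab A gets 8, best alternative 6; Lab B gets 8, best alternative 7. No profitable deviation — NE.
(The remaining 7 profiles each have a profitable deviation by the same check.)

The pure Nash equilibria are (Safe, Moonshot) and (Incremental, Risky) and (Risky, Safe).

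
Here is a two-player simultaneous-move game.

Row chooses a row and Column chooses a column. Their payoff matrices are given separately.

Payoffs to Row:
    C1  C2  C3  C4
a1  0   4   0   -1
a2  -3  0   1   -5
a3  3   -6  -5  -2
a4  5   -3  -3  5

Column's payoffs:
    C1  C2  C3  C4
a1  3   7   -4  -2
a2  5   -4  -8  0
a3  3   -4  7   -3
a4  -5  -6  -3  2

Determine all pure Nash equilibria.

(a1, C2); (a4, C4)

Row against C1: payoffs 0, -3, 3, 5 → best response a4.
Row against C2: payoffs 4, 0, -6, -3 → best response a1.
Row against C3: payoffs 0, 1, -5, -3 → best response a2.
Row against C4: payoffs -1, -5, -2, 5 → best response a4.
Column against a1: payoffs 3, 7, -4, -2 → best response C2.
Column against a2: payoffs 5, -4, -8, 0 → best response C1.
Column against a3: payoffs 3, -4, 7, -3 → best response C3.
Column against a4: payoffs -5, -6, -3, 2 → best response C4.
Mutual best responses: (a1, C2); (a4, C4).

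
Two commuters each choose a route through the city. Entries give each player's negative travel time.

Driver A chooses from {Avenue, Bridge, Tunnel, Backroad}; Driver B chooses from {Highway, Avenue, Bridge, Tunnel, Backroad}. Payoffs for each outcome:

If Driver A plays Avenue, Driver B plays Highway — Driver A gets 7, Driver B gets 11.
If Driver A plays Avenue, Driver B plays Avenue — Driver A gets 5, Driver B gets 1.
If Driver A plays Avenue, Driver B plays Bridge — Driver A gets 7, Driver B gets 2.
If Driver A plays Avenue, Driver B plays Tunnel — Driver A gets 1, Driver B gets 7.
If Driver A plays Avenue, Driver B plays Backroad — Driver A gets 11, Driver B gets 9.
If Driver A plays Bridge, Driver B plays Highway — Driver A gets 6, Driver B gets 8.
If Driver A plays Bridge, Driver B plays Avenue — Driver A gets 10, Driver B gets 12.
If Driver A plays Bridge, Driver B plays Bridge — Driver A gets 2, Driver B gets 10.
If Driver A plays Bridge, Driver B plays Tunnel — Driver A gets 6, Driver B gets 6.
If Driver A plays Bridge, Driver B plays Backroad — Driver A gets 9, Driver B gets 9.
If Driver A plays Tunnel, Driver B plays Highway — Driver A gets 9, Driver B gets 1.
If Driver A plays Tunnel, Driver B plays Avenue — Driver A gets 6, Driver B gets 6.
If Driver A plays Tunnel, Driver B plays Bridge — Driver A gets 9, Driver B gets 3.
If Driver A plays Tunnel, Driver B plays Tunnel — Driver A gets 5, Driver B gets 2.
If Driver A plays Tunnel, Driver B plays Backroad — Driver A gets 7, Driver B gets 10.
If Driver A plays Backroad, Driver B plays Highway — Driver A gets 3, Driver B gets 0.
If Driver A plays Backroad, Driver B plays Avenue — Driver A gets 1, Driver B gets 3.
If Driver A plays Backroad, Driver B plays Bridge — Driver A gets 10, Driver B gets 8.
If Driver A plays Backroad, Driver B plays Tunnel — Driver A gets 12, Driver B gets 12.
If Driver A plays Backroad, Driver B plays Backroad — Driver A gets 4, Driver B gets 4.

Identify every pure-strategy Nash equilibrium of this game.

(Avenue, Highway): Driver A can switch to Tunnel (7 → 9). Not NE.
(Avenue, Avenue): Driver A can switch to Bridge (5 → 10). Not NE.
(Avenue, Bridge): Driver A can switch to Tunnel (7 → 9). Not NE.
(Avenue, Tunnel): Driver A can switch to Bridge (1 → 6). Not NE.
(Avenue, Backroad): Driver B can switch to Highway (9 → 11). Not NE.
(Bridge, Highway): Driver A can switch to Avenue (6 → 7). Not NE.
(Bridge, Avenue): Driver A gets 10, best alternative 6; Driver B gets 12, best alternative 10. No profitable deviation — NE.
(Backroad, Tunnel): Driver A gets 12, best alternative 6; Driver B gets 12, best alternative 8. No profitable deviation — NE.
(The remaining 12 profiles each have a profitable deviation by the same check.)

The pure Nash equilibria are (Bridge, Avenue) and (Backroad, Tunnel).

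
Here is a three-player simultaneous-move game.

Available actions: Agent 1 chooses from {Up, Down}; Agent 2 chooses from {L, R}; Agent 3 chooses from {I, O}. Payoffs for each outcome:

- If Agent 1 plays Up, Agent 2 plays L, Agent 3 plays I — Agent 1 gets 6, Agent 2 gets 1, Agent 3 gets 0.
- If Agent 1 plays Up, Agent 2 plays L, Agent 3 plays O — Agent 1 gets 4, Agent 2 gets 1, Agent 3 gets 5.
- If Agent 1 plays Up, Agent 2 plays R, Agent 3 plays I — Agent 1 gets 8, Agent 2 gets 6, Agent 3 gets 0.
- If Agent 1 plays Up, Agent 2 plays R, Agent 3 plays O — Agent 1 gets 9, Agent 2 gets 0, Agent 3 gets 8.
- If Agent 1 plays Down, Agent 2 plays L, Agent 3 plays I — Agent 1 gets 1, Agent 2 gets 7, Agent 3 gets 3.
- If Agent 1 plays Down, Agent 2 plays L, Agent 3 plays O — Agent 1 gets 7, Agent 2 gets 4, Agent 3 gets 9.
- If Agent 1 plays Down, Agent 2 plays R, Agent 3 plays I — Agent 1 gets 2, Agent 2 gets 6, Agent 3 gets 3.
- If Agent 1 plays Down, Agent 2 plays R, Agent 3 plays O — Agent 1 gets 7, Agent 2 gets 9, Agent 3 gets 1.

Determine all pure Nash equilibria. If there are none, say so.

This game has no pure Nash equilibrium.

(Up, L, I): Agent 2 can switch to R (1 → 6). Not NE.
(Up, L, O): Agent 1 can switch to Down (4 → 7). Not NE.
(Up, R, I): Agent 3 can switch to O (0 → 8). Not NE.
(Up, R, O): Agent 2 can switch to L (0 → 1). Not NE.
(Down, L, I): Agent 1 can switch to Up (1 → 6). Not NE.
(Down, L, O): Agent 2 can switch to R (4 → 9). Not NE.
(Down, R, I): Agent 1 can switch to Up (2 → 8). Not NE.
(Down, R, O): Agent 1 can switch to Up (7 → 9). Not NE.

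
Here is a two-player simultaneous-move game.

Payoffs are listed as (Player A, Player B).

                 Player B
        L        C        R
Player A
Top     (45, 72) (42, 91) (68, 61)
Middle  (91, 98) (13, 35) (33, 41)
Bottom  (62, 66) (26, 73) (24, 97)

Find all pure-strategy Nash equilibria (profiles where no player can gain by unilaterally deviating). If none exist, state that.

(Top, C), (Middle, L)

For each strategy profile, look for a profitable unilateral deviation.
(Top, L): Player A can switch to Middle (45 → 91). Not NE.
(Top, C): Player A gets 42, best alternative 26; Player B gets 91, best alternative 72. No profitable deviation — NE.
(Top, R): Player B can switch to L (61 → 72). Not NE.
(Middle, L): Player A gets 91, best alternative 62; Player B gets 98, best alternative 41. No profitable deviation — NE.
(Middle, C): Player A can switch to Top (13 → 42). Not NE.
(Middle, R): Player A can switch to Top (33 → 68). Not NE.
(Bottom, L): Player A can switch to Middle (62 → 91). Not NE.
(Bottom, C): Player A can switch to Top (26 → 42). Not NE.
(Bottom, R): Player A can switch to Top (24 → 68). Not NE.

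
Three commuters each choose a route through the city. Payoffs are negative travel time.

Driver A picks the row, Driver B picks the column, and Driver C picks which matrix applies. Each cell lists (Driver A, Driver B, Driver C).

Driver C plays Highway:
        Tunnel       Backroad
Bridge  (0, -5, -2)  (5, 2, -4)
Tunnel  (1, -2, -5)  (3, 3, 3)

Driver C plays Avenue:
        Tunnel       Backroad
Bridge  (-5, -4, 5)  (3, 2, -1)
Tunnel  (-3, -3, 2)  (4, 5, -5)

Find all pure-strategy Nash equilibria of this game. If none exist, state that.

For each player, find the best response to each opponent profile; mutual best responses are the pure NE.
Driver A against (Tunnel, Highway): payoffs 0, 1 → best response Tunnel.
Driver A against (Tunnel, Avenue): payoffs -5, -3 → best response Tunnel.
Driver A against (Backroad, Highway): payoffs 5, 3 → best response Bridge.
Driver A against (Backroad, Avenue): payoffs 3, 4 → best response Tunnel.
Driver B against (Bridge, Highway): payoffs -5, 2 → best response Backroad.
Driver B against (Bridge, Avenue): payoffs -4, 2 → best response Backroad.
Driver B against (Tunnel, Highway): payoffs -2, 3 → best response Backroad.
Driver B against (Tunnel, Avenue): payoffs -3, 5 → best response Backroad.
Driver C against (Bridge, Tunnel): payoffs -2, 5 → best response Avenue.
Driver C against (Bridge, Backroad): payoffs -4, -1 → best response Avenue.
Driver C against (Tunnel, Tunnel): payoffs -5, 2 → best response Avenue.
Driver C against (Tunnel, Backroad): payoffs 3, -5 → best response Highway.
No profile is a mutual best response for all players.

No pure-strategy Nash equilibrium.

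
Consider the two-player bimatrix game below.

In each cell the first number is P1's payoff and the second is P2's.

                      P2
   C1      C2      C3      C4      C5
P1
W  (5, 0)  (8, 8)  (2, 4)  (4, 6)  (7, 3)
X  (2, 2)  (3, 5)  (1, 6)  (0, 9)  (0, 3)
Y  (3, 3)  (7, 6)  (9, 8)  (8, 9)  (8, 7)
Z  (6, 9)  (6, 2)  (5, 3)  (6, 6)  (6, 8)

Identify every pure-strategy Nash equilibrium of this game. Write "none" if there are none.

(W, C1): P1 can switch to Z (5 → 6). Not NE.
(W, C2): P1 gets 8, best alternative 7; P2 gets 8, best alternative 6. No profitable deviation — NE.
(W, C3): P1 can switch to Y (2 → 9). Not NE.
(W, C4): P1 can switch to Y (4 → 8). Not NE.
(W, C5): P1 can switch to Y (7 → 8). Not NE.
(X, C1): P1 can switch to W (2 → 5). Not NE.
(X, C2): P1 can switch to W (3 → 8). Not NE.
(X, C3): P1 can switch to W (1 → 2). Not NE.
(X, C4): P1 can switch to W (0 → 4). Not NE.
(X, C5): P1 can switch to W (0 → 7). Not NE.
(Y, C1): P1 can switch to W (3 → 5). Not NE.
(Y, C4): P1 gets 8, best alternative 6; P2 gets 9, best alternative 8. No profitable deviation — NE.
(Z, C1): P1 gets 6, best alternative 5; P2 gets 9, best alternative 8. No profitable deviation — NE.
(The remaining 7 profiles each have a profitable deviation by the same check.)

(W, C2); (Y, C4); (Z, C1)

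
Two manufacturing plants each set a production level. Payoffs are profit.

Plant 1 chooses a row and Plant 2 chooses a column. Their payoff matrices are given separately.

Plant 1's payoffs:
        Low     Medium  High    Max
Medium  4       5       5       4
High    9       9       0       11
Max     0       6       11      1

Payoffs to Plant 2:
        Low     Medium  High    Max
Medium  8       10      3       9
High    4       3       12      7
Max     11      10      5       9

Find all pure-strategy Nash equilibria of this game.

(Medium, Low): Plant 1 can switch to High (4 → 9). Not NE.
(Medium, Medium): Plant 1 can switch to High (5 → 9). Not NE.
(Medium, High): Plant 1 can switch to Max (5 → 11). Not NE.
(Medium, Max): Plant 1 can switch to High (4 → 11). Not NE.
(High, Low): Plant 2 can switch to High (4 → 12). Not NE.
(High, Medium): Plant 2 can switch to Low (3 → 4). Not NE.
(The remaining 6 profiles each have a profitable deviation by the same check.)

This game has no pure Nash equilibrium.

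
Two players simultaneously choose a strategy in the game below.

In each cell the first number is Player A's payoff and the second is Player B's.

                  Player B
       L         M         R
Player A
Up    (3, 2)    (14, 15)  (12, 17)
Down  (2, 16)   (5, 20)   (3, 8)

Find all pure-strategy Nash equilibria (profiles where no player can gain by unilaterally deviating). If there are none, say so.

Pure NE: (Up, R)

(Up, L): Player B can switch to M (2 → 15). Not NE.
(Up, M): Player B can switch to R (15 → 17). Not NE.
(Up, R): Player A gets 12, best alternative 3; Player B gets 17, best alternative 15. No profitable deviation — NE.
(Down, L): Player A can switch to Up (2 → 3). Not NE.
(Down, M): Player A can switch to Up (5 → 14). Not NE.
(Down, R): Player A can switch to Up (3 → 12). Not NE.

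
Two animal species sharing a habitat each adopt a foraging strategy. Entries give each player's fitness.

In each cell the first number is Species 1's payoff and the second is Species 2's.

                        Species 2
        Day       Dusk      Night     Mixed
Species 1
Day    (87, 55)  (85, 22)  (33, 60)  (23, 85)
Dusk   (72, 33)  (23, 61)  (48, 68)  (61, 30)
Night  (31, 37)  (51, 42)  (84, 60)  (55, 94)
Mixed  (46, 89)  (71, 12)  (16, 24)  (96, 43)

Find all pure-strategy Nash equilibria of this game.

Species 1 against Day: payoffs 87, 72, 31, 46 → best response Day.
Species 1 against Dusk: payoffs 85, 23, 51, 71 → best response Day.
Species 1 against Night: payoffs 33, 48, 84, 16 → best response Night.
Species 1 against Mixed: payoffs 23, 61, 55, 96 → best response Mixed.
Species 2 against Day: payoffs 55, 22, 60, 85 → best response Mixed.
Species 2 against Dusk: payoffs 33, 61, 68, 30 → best response Night.
Species 2 against Night: payoffs 37, 42, 60, 94 → best response Mixed.
Species 2 against Mixed: payoffs 89, 12, 24, 43 → best response Day.
No profile is a mutual best response for all players.

No pure-strategy Nash equilibrium.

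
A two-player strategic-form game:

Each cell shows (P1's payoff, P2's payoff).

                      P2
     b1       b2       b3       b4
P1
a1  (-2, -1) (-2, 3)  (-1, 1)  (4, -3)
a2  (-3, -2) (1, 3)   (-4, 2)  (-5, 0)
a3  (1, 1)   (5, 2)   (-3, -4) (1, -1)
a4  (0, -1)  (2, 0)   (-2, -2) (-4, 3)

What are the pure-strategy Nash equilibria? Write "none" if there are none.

(a3, b2)

(a1, b1): P1 can switch to a3 (-2 → 1). Not NE.
(a1, b2): P1 can switch to a2 (-2 → 1). Not NE.
(a1, b3): P2 can switch to b2 (1 → 3). Not NE.
(a1, b4): P2 can switch to b1 (-3 → -1). Not NE.
(a2, b1): P1 can switch to a1 (-3 → -2). Not NE.
(a2, b2): P1 can switch to a3 (1 → 5). Not NE.
(a2, b3): P1 can switch to a1 (-4 → -1). Not NE.
(a2, b4): P1 can switch to a1 (-5 → 4). Not NE.
(a3, b1): P2 can switch to b2 (1 → 2). Not NE.
(a3, b2): P1 gets 5, best alternative 2; P2 gets 2, best alternative 1. No profitable deviation — NE.
(a3, b3): P1 can switch to a1 (-3 → -1). Not NE.
(a3, b4): P1 can switch to a1 (1 → 4). Not NE.
(a4, b1): P1 can switch to a3 (0 → 1). Not NE.
(The remaining 3 profiles each have a profitable deviation by the same check.)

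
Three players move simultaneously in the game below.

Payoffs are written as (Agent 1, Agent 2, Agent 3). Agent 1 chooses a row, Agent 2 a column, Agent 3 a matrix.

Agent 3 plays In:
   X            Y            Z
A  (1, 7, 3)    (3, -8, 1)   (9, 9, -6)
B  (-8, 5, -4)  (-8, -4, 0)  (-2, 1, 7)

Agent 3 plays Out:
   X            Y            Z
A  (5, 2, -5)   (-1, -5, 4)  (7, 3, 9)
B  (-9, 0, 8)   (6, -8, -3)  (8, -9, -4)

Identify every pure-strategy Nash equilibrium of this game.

This game has no pure Nash equilibrium.

(A, X, In): Agent 2 can switch to Z (7 → 9). Not NE.
(A, X, Out): Agent 2 can switch to Z (2 → 3). Not NE.
(A, Y, In): Agent 2 can switch to X (-8 → 7). Not NE.
(A, Y, Out): Agent 1 can switch to B (-1 → 6). Not NE.
(A, Z, In): Agent 3 can switch to Out (-6 → 9). Not NE.
(A, Z, Out): Agent 1 can switch to B (7 → 8). Not NE.
(B, X, In): Agent 1 can switch to A (-8 → 1). Not NE.
(B, X, Out): Agent 1 can switch to A (-9 → 5). Not NE.
(The remaining 4 profiles each have a profitable deviation by the same check.)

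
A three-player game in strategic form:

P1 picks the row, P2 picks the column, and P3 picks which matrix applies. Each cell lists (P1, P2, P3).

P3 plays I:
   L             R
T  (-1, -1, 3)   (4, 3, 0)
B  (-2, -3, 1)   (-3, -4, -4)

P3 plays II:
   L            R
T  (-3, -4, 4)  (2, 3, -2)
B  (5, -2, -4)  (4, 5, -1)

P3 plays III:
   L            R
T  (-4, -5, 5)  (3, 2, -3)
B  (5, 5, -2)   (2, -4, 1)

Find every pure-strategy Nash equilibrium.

P1 against (L, I): payoffs -1, -2 → best response T.
P1 against (L, II): payoffs -3, 5 → best response B.
P1 against (L, III): payoffs -4, 5 → best response B.
P1 against (R, I): payoffs 4, -3 → best response T.
P1 against (R, II): payoffs 2, 4 → best response B.
P1 against (R, III): payoffs 3, 2 → best response T.
P2 against (T, I): payoffs -1, 3 → best response R.
P2 against (T, II): payoffs -4, 3 → best response R.
P2 against (T, III): payoffs -5, 2 → best response R.
P2 against (B, I): payoffs -3, -4 → best response L.
P2 against (B, II): payoffs -2, 5 → best response R.
P2 against (B, III): payoffs 5, -4 → best response L.
P3 against (T, L): payoffs 3, 4, 5 → best response III.
P3 against (T, R): payoffs 0, -2, -3 → best response I.
P3 against (B, L): payoffs 1, -4, -2 → best response I.
P3 against (B, R): payoffs -4, -1, 1 → best response III.
Mutual best responses: (T, R, I).

Pure NE: (T, R, I)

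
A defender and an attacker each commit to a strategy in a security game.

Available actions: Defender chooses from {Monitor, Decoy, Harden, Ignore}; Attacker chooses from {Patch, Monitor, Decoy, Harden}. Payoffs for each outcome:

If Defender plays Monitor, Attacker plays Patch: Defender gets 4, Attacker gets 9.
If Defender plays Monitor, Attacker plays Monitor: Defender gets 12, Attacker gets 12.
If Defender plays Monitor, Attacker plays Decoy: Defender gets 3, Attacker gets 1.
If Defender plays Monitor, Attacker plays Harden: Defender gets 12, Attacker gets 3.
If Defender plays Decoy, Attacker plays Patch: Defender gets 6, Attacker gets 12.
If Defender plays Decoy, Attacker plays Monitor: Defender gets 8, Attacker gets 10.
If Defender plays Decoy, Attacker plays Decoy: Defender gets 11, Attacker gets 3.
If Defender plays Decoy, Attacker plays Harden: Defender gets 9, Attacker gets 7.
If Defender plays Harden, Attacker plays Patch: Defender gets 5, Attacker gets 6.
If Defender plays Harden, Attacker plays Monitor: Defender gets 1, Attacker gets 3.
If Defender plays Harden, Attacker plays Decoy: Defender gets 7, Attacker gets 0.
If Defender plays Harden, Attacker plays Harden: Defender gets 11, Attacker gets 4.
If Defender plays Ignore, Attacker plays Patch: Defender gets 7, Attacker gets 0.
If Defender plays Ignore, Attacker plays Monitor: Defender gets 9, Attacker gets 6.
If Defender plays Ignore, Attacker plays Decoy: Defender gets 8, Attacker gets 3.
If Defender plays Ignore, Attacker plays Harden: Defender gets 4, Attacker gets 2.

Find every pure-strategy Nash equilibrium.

Defender against Patch: payoffs 4, 6, 5, 7 → best response Ignore.
Defender against Monitor: payoffs 12, 8, 1, 9 → best response Monitor.
Defender against Decoy: payoffs 3, 11, 7, 8 → best response Decoy.
Defender against Harden: payoffs 12, 9, 11, 4 → best response Monitor.
Attacker against Monitor: payoffs 9, 12, 1, 3 → best response Monitor.
Attacker against Decoy: payoffs 12, 10, 3, 7 → best response Patch.
Attacker against Harden: payoffs 6, 3, 0, 4 → best response Patch.
Attacker against Ignore: payoffs 0, 6, 3, 2 → best response Monitor.
Mutual best responses: (Monitor, Monitor).

(Monitor, Monitor)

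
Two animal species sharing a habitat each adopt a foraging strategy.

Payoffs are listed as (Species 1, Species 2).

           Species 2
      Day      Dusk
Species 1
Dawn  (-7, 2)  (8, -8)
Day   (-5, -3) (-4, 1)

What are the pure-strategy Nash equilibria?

(Dawn, Day): Species 1 can switch to Day (-7 → -5). Not NE.
(Dawn, Dusk): Species 2 can switch to Day (-8 → 2). Not NE.
(Day, Day): Species 2 can switch to Dusk (-3 → 1). Not NE.
(Day, Dusk): Species 1 can switch to Dawn (-4 → 8). Not NE.

This game has no pure Nash equilibrium.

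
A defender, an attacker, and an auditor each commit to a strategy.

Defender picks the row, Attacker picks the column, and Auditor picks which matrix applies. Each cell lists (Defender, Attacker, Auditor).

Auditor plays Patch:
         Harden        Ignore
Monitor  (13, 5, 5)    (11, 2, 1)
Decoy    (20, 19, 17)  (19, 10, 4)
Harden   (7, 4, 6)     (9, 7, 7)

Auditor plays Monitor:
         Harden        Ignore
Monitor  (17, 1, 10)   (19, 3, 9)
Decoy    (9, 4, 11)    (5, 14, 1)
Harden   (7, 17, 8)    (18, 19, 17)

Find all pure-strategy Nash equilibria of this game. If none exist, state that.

The pure Nash equilibria are (Monitor, Ignore, Monitor) and (Decoy, Harden, Patch).

Defender against (Harden, Patch): payoffs 13, 20, 7 → best response Decoy.
Defender against (Harden, Monitor): payoffs 17, 9, 7 → best response Monitor.
Defender against (Ignore, Patch): payoffs 11, 19, 9 → best response Decoy.
Defender against (Ignore, Monitor): payoffs 19, 5, 18 → best response Monitor.
Attacker against (Monitor, Patch): payoffs 5, 2 → best response Harden.
Attacker against (Monitor, Monitor): payoffs 1, 3 → best response Ignore.
Attacker against (Decoy, Patch): payoffs 19, 10 → best response Harden.
Attacker against (Decoy, Monitor): payoffs 4, 14 → best response Ignore.
Attacker against (Harden, Patch): payoffs 4, 7 → best response Ignore.
Attacker against (Harden, Monitor): payoffs 17, 19 → best response Ignore.
Auditor against (Monitor, Harden): payoffs 5, 10 → best response Monitor.
Auditor against (Monitor, Ignore): payoffs 1, 9 → best response Monitor.
Auditor against (Decoy, Harden): payoffs 17, 11 → best response Patch.
Auditor against (Decoy, Ignore): payoffs 4, 1 → best response Patch.
Auditor against (Harden, Harden): payoffs 6, 8 → best response Monitor.
Auditor against (Harden, Ignore): payoffs 7, 17 → best response Monitor.
Mutual best responses: (Monitor, Ignore, Monitor); (Decoy, Harden, Patch).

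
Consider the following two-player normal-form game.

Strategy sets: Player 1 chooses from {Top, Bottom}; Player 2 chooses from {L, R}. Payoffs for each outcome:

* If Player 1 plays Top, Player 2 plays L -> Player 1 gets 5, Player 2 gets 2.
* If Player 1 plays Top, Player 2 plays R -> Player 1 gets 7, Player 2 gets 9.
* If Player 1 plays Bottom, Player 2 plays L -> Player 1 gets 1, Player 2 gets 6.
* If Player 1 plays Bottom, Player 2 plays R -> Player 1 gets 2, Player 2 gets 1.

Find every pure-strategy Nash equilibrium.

Pure NE: (Top, R)

For each player, find the best response to each opponent profile; mutual best responses are the pure NE.
Player 1 against L: payoffs 5, 1 → best response Top.
Player 1 against R: payoffs 7, 2 → best response Top.
Player 2 against Top: payoffs 2, 9 → best response R.
Player 2 against Bottom: payoffs 6, 1 → best response L.
Mutual best responses: (Top, R).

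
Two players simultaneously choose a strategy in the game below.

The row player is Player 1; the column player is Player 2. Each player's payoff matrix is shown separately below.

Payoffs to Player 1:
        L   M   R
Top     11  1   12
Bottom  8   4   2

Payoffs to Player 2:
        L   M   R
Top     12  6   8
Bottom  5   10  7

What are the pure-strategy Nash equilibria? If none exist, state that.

For each strategy profile, look for a profitable unilateral deviation.
(Top, L): Player 1 gets 11, best alternative 8; Player 2 gets 12, best alternative 8. No profitable deviation — NE.
(Top, M): Player 1 can switch to Bottom (1 → 4). Not NE.
(Top, R): Player 2 can switch to L (8 → 12). Not NE.
(Bottom, L): Player 1 can switch to Top (8 → 11). Not NE.
(Bottom, M): Player 1 gets 4, best alternative 1; Player 2 gets 10, best alternative 7. No profitable deviation — NE.
(Bottom, R): Player 1 can switch to Top (2 → 12). Not NE.

The pure Nash equilibria are (Top, L); (Bottom, M).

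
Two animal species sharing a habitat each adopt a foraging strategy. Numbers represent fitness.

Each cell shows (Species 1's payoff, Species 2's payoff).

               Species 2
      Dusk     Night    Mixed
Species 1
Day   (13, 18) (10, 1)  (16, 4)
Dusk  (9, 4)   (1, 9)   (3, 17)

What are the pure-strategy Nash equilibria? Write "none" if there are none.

Pure NE: (Day, Dusk)

For each player, find the best response to each opponent profile; mutual best responses are the pure NE.
Species 1 against Dusk: payoffs 13, 9 → best response Day.
Species 1 against Night: payoffs 10, 1 → best response Day.
Species 1 against Mixed: payoffs 16, 3 → best response Day.
Species 2 against Day: payoffs 18, 1, 4 → best response Dusk.
Species 2 against Dusk: payoffs 4, 9, 17 → best response Mixed.
Mutual best responses: (Day, Dusk).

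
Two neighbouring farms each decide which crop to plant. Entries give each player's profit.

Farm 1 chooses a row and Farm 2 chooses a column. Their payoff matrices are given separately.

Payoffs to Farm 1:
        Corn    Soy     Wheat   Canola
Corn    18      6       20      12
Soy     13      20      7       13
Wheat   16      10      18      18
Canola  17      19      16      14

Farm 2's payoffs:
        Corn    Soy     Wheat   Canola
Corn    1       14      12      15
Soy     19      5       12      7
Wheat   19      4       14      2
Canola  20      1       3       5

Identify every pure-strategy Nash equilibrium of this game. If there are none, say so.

There is no pure-strategy Nash equilibrium.

Farm 1 against Corn: payoffs 18, 13, 16, 17 → best response Corn.
Farm 1 against Soy: payoffs 6, 20, 10, 19 → best response Soy.
Farm 1 against Wheat: payoffs 20, 7, 18, 16 → best response Corn.
Farm 1 against Canola: payoffs 12, 13, 18, 14 → best response Wheat.
Farm 2 against Corn: payoffs 1, 14, 12, 15 → best response Canola.
Farm 2 against Soy: payoffs 19, 5, 12, 7 → best response Corn.
Farm 2 against Wheat: payoffs 19, 4, 14, 2 → best response Corn.
Farm 2 against Canola: payoffs 20, 1, 3, 5 → best response Corn.
No profile is a mutual best response for all players.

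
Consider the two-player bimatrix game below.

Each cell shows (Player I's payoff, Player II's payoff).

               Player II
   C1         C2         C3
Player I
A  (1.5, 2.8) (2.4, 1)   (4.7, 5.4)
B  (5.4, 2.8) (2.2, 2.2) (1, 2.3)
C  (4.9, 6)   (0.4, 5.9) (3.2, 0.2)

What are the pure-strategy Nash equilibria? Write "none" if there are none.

Pure-strategy Nash equilibria: (A, C3) and (B, C1)

(A, C1): Player I can switch to B (1.5 → 5.4). Not NE.
(A, C2): Player II can switch to C1 (1 → 2.8). Not NE.
(A, C3): Player I gets 4.7, best alternative 3.2; Player II gets 5.4, best alternative 2.8. No profitable deviation — NE.
(B, C1): Player I gets 5.4, best alternative 4.9; Player II gets 2.8, best alternative 2.3. No profitable deviation — NE.
(B, C2): Player I can switch to A (2.2 → 2.4). Not NE.
(B, C3): Player I can switch to A (1 → 4.7). Not NE.
(C, C1): Player I can switch to B (4.9 → 5.4). Not NE.
(C, C2): Player I can switch to A (0.4 → 2.4). Not NE.
(C, C3): Player I can switch to A (3.2 → 4.7). Not NE.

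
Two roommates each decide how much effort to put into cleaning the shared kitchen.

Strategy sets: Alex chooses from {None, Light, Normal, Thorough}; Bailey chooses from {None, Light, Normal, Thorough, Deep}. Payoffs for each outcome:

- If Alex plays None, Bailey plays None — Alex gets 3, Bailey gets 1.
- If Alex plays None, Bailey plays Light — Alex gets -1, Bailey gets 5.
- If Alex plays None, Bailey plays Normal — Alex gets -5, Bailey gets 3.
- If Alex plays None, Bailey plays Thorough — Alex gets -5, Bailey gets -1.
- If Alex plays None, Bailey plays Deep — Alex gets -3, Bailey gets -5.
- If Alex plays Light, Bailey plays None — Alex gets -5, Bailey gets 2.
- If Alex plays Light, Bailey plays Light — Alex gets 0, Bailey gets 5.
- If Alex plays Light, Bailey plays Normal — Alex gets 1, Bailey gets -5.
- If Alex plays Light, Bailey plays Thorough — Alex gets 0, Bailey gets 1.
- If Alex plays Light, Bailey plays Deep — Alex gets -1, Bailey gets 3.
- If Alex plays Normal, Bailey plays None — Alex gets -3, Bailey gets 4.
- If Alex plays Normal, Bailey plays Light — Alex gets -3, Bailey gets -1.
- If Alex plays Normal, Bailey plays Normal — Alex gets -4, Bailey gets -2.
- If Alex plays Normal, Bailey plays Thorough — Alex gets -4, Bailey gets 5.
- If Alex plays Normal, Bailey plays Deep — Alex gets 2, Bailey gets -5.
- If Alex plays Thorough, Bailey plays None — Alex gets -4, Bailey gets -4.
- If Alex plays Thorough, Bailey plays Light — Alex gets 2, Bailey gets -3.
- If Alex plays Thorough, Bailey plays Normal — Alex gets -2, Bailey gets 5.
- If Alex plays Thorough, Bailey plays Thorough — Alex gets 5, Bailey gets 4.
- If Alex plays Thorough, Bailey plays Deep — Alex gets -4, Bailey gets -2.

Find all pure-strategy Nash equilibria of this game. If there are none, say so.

Check each profile: it is a Nash equilibrium iff no player can strictly gain by switching unilaterally.
(None, None): Bailey can switch to Light (1 → 5). Not NE.
(None, Light): Alex can switch to Light (-1 → 0). Not NE.
(None, Normal): Alex can switch to Light (-5 → 1). Not NE.
(None, Thorough): Alex can switch to Light (-5 → 0). Not NE.
(None, Deep): Alex can switch to Light (-3 → -1). Not NE.
(Light, None): Alex can switch to None (-5 → 3). Not NE.
(Light, Light): Alex can switch to Thorough (0 → 2). Not NE.
(Light, Normal): Bailey can switch to None (-5 → 2). Not NE.
(Light, Thorough): Alex can switch to Thorough (0 → 5). Not NE.
(Light, Deep): Alex can switch to Normal (-1 → 2). Not NE.
(The remaining 10 profiles each have a profitable deviation by the same check.)

This game has no pure Nash equilibrium.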